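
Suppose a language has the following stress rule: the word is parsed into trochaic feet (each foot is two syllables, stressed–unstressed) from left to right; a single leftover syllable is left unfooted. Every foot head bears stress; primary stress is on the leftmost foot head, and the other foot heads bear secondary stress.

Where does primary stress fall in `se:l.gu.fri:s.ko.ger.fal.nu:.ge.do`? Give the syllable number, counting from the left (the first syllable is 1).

1

Parse left to right into trochaic (ˈσσ) feet: (ˈse:l.gu) (ˈfri:s.ko) (ˈger.fal) (ˈnu:.ge) do. Syllable 9 is left unfooted.
Foot heads (stressed positions): 1, 3, 5, 7.
End Rule Leftmost: primary stress on the leftmost head = syllable 1.
Primary stress: syllable 1 → ˈse:l.gu.fri:s.ko.ger.fal.nu:.ge.do.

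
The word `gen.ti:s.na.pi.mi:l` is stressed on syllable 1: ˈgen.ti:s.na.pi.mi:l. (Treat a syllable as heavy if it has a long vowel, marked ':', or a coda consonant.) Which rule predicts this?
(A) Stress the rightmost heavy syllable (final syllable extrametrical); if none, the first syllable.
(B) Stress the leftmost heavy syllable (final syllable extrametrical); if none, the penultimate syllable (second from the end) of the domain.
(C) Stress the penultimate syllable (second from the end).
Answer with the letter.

B

Rule A → syllable 2 (observed: 1).
Rule B → syllable 1 ✓.
Rule C → syllable 4 (observed: 1).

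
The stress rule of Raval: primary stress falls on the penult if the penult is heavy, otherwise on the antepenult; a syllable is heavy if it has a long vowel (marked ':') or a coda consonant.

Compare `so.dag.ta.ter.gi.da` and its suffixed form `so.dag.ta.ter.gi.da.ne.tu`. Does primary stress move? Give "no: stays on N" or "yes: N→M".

Base `so.dag.ta.ter.gi.da` (6 syllables):
  Weights: 4 ter H, 5 gi L, 6 da L.
  The penult (syllable 5, gi) is light, so stress falls on the antepenult (syllable 4, ter).
  → primary stress on syllable 4.
Suffixed `so.dag.ta.ter.gi.da.ne.tu` (8 syllables):
  Weights: 6 da L, 7 ne L, 8 tu L.
  The penult (syllable 7, ne) is light, so stress falls on the antepenult (syllable 6, da).
  → primary stress on syllable 6.

yes: 4→6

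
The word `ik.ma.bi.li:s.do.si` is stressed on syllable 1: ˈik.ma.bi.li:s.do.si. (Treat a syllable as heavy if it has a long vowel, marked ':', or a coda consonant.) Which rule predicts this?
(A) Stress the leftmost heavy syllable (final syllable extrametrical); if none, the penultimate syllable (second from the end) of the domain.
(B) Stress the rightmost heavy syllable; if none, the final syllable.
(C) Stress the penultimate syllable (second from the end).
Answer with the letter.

A

Rule A → syllable 1 ✓.
Rule B → syllable 4 (observed: 1).
Rule C → syllable 5 (observed: 1).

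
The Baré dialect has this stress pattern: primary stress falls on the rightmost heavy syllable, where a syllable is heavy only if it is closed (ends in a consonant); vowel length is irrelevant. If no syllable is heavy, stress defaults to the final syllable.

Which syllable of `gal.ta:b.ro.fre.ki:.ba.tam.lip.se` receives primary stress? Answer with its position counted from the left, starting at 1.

Weights: 1 gal H, 2 ta:b H, 3 ro L, 4 fre L, 5 ki: L, 6 ba L, 7 tam H, 8 lip H, 9 se L.
Heavy syllables in the domain: 1, 2, 7, 8. The rightmost is syllable 8 (lip).
Primary stress: syllable 8 → gal.ta:b.ro.fre.ki:.ba.tam.ˈlip.se.

8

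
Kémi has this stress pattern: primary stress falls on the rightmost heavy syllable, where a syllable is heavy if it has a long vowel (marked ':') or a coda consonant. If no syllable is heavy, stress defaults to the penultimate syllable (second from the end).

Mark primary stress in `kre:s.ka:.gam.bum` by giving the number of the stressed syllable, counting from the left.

4

Weights: 1 kre:s H, 2 ka: H, 3 gam H, 4 bum H.
Heavy syllables in the domain: 1, 2, 3, 4. The rightmost is syllable 4 (bum).
Primary stress: syllable 4 → kre:s.ka:.gam.ˈbum.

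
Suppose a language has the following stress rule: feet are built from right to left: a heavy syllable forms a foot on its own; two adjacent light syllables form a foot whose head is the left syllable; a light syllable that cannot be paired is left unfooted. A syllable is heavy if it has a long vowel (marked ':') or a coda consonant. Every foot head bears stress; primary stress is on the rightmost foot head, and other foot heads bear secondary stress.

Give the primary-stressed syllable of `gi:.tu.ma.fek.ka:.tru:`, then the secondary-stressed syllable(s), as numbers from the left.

primary 6, secondary 1, 2, 4, 5

Weights: 1 gi: H, 2 tu L, 3 ma L, 4 fek H, 5 ka: H, 6 tru: H.
Parse right to left (heavy = foot alone; LL = one foot; stranded L unfooted): (ˈgi:) (ˈtu.ma) (ˈfek) (ˈka:) (ˈtru:).
Foot heads: 1, 2, 4, 5, 6.
Primary stress on the rightmost head = syllable 6.
Secondary stress on 1, 2, 4, 5: ˌgi:.ˌtu.ma.ˌfek.ˌka:.ˈtru:.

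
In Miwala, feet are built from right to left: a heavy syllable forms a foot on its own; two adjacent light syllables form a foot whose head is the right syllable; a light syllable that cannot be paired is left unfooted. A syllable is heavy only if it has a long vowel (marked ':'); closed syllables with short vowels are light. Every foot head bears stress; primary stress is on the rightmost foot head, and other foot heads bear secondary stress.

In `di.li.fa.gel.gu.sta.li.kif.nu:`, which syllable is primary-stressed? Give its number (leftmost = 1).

9

Weights: 1 di L, 2 li L, 3 fa L, 4 gel L, 5 gu L, 6 sta L, 7 li L, 8 kif L, 9 nu: H.
Parse right to left (heavy = foot alone; LL = one foot; stranded L unfooted): (di.ˈli) (fa.ˈgel) (gu.ˈsta) (li.ˈkif) (ˈnu:).
Foot heads: 2, 4, 6, 8, 9.
Primary stress on the rightmost head = syllable 9.
Primary stress: syllable 9 → di.li.fa.gel.gu.sta.li.kif.ˈnu:.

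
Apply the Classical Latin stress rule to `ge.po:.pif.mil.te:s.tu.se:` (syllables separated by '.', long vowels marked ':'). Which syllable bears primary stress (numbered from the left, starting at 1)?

Classical Latin: stress the penult if heavy (long vowel or closed), else the antepenult.
Weights: 5 te:s H, 6 tu L, 7 se: H.
The penult (syllable 6, tu) is light, so stress falls on the antepenult (syllable 5, te:s).
Stress on syllable 5: ge.po:.pif.mil.ˈte:s.tu.se:.

5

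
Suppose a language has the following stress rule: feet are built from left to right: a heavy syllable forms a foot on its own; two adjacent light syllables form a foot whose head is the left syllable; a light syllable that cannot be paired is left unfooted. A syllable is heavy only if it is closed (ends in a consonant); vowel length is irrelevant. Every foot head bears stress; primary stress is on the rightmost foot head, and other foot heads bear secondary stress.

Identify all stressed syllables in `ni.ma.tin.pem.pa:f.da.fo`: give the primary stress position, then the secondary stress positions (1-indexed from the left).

Weights: 1 ni L, 2 ma L, 3 tin H, 4 pem H, 5 pa:f H, 6 da L, 7 fo L.
Parse left to right (heavy = foot alone; LL = one foot; stranded L unfooted): (ˈni.ma) (ˈtin) (ˈpem) (ˈpa:f) (ˈda.fo).
Foot heads: 1, 3, 4, 5, 6.
Primary stress on the rightmost head = syllable 6.
Secondary stress on 1, 3, 4, 5: ˌni.ma.ˌtin.ˌpem.ˌpa:f.ˈda.fo.

primary 6, secondary 1, 3, 4, 5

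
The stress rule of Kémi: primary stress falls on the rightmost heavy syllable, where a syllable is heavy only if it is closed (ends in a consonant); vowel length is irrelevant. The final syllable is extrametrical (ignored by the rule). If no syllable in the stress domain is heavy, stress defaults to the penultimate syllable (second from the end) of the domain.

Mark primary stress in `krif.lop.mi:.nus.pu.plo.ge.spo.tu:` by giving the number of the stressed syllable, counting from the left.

The final syllable (9, tu:) is extrametrical; the stress domain is syllables 1–8.
Weights: 1 krif H, 2 lop H, 3 mi: L, 4 nus H, 5 pu L, 6 plo L, 7 ge L, 8 spo L.
Heavy syllables in the domain: 1, 2, 4. The rightmost is syllable 4 (nus).
Primary stress: syllable 4 → krif.lop.mi:.ˈnus.pu.plo.ge.spo.tu:.

4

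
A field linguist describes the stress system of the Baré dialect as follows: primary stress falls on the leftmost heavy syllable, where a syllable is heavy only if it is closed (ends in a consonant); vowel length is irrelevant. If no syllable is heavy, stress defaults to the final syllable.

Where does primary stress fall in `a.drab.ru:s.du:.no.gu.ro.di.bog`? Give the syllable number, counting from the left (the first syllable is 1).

Weights: 1 a L, 2 drab H, 3 ru:s H, 4 du: L, 5 no L, 6 gu L, 7 ro L, 8 di L, 9 bog H.
Heavy syllables in the domain: 2, 3, 9. The leftmost is syllable 2 (drab).
Primary stress: syllable 2 → a.ˈdrab.ru:s.du:.no.gu.ro.di.bog.

2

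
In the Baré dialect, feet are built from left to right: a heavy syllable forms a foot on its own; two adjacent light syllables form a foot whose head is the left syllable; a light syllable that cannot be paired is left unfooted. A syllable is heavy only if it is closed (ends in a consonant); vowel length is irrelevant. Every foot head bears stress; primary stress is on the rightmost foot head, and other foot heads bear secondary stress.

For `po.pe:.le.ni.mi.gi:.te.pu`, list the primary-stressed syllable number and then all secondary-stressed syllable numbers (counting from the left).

Weights: 1 po L, 2 pe: L, 3 le L, 4 ni L, 5 mi L, 6 gi: L, 7 te L, 8 pu L.
Parse left to right (heavy = foot alone; LL = one foot; stranded L unfooted): (ˈpo.pe:) (ˈle.ni) (ˈmi.gi:) (ˈte.pu).
Foot heads: 1, 3, 5, 7.
Primary stress on the rightmost head = syllable 7.
Secondary stress on 1, 3, 5: ˌpo.pe:.ˌle.ni.ˌmi.gi:.ˈte.pu.

primary 7, secondary 1, 3, 5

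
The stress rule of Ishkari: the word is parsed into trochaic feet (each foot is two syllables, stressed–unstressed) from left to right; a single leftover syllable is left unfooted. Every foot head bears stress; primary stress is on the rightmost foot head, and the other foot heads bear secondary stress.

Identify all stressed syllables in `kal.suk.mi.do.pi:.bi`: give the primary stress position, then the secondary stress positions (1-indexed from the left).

Parse left to right into trochaic (ˈσσ) feet: (ˈkal.suk) (ˈmi.do) (ˈpi:.bi).
Foot heads (stressed positions): 1, 3, 5.
End Rule Rightmost: primary stress on the rightmost head = syllable 5.
Secondary stress on 1, 3: ˌkal.suk.ˌmi.do.ˈpi:.bi.

primary 5, secondary 1, 3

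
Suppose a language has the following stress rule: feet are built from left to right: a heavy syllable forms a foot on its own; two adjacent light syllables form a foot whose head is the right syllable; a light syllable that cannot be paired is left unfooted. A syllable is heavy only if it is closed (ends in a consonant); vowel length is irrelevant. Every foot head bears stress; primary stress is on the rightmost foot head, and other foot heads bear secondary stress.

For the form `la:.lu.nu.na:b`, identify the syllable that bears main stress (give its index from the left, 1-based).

Weights: 1 la: L, 2 lu L, 3 nu L, 4 na:b H.
Parse left to right (heavy = foot alone; LL = one foot; stranded L unfooted): (la:.ˈlu) nu (ˈna:b).
Foot heads: 2, 4.
Primary stress on the rightmost head = syllable 4.
Primary stress: syllable 4 → la:.lu.nu.ˈna:b.

4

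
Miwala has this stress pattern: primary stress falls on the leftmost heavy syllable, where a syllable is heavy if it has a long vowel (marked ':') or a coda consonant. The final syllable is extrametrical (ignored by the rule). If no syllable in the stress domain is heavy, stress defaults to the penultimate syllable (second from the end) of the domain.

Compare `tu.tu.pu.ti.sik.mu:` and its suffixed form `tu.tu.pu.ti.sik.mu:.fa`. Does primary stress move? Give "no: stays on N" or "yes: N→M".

Base `tu.tu.pu.ti.sik.mu:` (6 syllables):
  The final syllable (6, mu:) is extrametrical; the stress domain is syllables 1–5.
  Weights: 1 tu L, 2 tu L, 3 pu L, 4 ti L, 5 sik H.
  Heavy syllables in the domain: 5. The leftmost is syllable 5 (sik).
  → primary stress on syllable 5.
Suffixed `tu.tu.pu.ti.sik.mu:.fa` (7 syllables):
  The final syllable (7, fa) is extrametrical; the stress domain is syllables 1–6.
  Weights: 1 tu L, 2 tu L, 3 pu L, 4 ti L, 5 sik H, 6 mu: H.
  Heavy syllables in the domain: 5, 6. The leftmost is syllable 5 (sik).
  → primary stress on syllable 5.

no: stays on 5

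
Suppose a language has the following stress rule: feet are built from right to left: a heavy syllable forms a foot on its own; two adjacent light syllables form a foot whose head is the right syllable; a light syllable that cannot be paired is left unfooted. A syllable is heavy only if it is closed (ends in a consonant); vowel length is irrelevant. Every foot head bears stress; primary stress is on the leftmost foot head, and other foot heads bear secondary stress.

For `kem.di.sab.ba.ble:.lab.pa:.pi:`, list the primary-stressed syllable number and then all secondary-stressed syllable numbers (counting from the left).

primary 1, secondary 3, 5, 6, 8

Weights: 1 kem H, 2 di L, 3 sab H, 4 ba L, 5 ble: L, 6 lab H, 7 pa: L, 8 pi: L.
Parse right to left (heavy = foot alone; LL = one foot; stranded L unfooted): (ˈkem) di (ˈsab) (ba.ˈble:) (ˈlab) (pa:.ˈpi:).
Foot heads: 1, 3, 5, 6, 8.
Primary stress on the leftmost head = syllable 1.
Secondary stress on 3, 5, 6, 8: ˈkem.di.ˌsab.ba.ˌble:.ˌlab.pa:.ˌpi:.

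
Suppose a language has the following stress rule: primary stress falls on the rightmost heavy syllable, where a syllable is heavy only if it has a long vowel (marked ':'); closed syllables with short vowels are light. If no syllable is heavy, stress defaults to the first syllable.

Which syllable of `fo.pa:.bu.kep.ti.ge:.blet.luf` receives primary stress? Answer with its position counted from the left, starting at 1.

6

Weights: 1 fo L, 2 pa: H, 3 bu L, 4 kep L, 5 ti L, 6 ge: H, 7 blet L, 8 luf L.
Heavy syllables in the domain: 2, 6. The rightmost is syllable 6 (ge:).
Primary stress: syllable 6 → fo.pa:.bu.kep.ti.ˈge:.blet.luf.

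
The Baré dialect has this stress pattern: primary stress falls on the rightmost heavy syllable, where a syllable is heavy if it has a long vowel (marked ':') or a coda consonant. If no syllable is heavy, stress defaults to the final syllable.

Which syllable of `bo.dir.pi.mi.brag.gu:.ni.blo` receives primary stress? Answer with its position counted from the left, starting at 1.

Weights: 1 bo L, 2 dir H, 3 pi L, 4 mi L, 5 brag H, 6 gu: H, 7 ni L, 8 blo L.
Heavy syllables in the domain: 2, 5, 6. The rightmost is syllable 6 (gu:).
Primary stress: syllable 6 → bo.dir.pi.mi.brag.ˈgu:.ni.blo.

6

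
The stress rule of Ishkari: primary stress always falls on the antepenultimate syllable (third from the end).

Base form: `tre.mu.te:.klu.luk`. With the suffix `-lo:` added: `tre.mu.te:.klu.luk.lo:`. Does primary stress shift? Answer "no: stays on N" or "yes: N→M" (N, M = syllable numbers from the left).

yes: 3→4

Base `tre.mu.te:.klu.luk` (5 syllables):
  The word has 5 syllables; the antepenultimate syllable (third from the end) is syllable 3 (te:).
  → primary stress on syllable 3.
Suffixed `tre.mu.te:.klu.luk.lo:` (6 syllables):
  The word has 6 syllables; the antepenultimate syllable (third from the end) is syllable 4 (klu).
  → primary stress on syllable 4.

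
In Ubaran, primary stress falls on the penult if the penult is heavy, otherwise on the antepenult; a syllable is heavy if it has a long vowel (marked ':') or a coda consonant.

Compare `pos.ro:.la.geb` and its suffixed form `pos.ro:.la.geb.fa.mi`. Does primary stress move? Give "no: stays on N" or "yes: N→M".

Base `pos.ro:.la.geb` (4 syllables):
  Weights: 2 ro: H, 3 la L, 4 geb H.
  The penult (syllable 3, la) is light, so stress falls on the antepenult (syllable 2, ro:).
  → primary stress on syllable 2.
Suffixed `pos.ro:.la.geb.fa.mi` (6 syllables):
  Weights: 4 geb H, 5 fa L, 6 mi L.
  The penult (syllable 5, fa) is light, so stress falls on the antepenult (syllable 4, geb).
  → primary stress on syllable 4.

yes: 2→4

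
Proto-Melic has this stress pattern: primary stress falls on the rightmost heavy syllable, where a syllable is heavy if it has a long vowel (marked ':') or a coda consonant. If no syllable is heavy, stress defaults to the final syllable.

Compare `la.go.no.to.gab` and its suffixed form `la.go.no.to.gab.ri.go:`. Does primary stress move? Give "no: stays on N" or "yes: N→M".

yes: 5→7

Base `la.go.no.to.gab` (5 syllables):
  Weights: 1 la L, 2 go L, 3 no L, 4 to L, 5 gab H.
  Heavy syllables in the domain: 5. The rightmost is syllable 5 (gab).
  → primary stress on syllable 5.
Suffixed `la.go.no.to.gab.ri.go:` (7 syllables):
  Weights: 1 la L, 2 go L, 3 no L, 4 to L, 5 gab H, 6 ri L, 7 go: H.
  Heavy syllables in the domain: 5, 7. The rightmost is syllable 7 (go:).
  → primary stress on syllable 7.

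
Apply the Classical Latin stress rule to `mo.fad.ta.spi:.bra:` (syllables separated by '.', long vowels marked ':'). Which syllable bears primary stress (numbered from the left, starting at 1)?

4

Classical Latin: stress the penult if heavy (long vowel or closed), else the antepenult.
Weights: 3 ta L, 4 spi: H, 5 bra: H.
The penult (syllable 4, spi:) is heavy, so it takes stress.
Stress on syllable 4: mo.fad.ta.ˈspi:.bra:.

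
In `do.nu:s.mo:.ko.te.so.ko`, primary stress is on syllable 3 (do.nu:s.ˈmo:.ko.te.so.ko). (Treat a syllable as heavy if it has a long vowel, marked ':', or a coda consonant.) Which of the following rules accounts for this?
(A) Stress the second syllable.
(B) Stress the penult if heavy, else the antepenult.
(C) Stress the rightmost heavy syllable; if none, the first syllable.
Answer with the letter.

C

Rule A → syllable 2 (observed: 3).
Rule B → syllable 5 (observed: 3).
Rule C → syllable 3 ✓.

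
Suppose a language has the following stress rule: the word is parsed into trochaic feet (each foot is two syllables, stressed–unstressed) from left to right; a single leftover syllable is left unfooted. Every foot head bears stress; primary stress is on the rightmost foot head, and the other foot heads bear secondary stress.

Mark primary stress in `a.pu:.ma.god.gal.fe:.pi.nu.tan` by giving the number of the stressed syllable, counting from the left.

Parse left to right into trochaic (ˈσσ) feet: (ˈa.pu:) (ˈma.god) (ˈgal.fe:) (ˈpi.nu) tan. Syllable 9 is left unfooted.
Foot heads (stressed positions): 1, 3, 5, 7.
End Rule Rightmost: primary stress on the rightmost head = syllable 7.
Primary stress: syllable 7 → a.pu:.ma.god.gal.fe:.ˈpi.nu.tan.

7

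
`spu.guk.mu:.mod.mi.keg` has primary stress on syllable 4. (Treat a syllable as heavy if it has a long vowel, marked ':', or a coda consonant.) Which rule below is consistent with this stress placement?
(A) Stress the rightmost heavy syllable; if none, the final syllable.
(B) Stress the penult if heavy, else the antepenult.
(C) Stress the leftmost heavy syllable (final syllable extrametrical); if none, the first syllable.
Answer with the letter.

Rule A → syllable 6 (observed: 4).
Rule B → syllable 4 ✓.
Rule C → syllable 2 (observed: 4).

B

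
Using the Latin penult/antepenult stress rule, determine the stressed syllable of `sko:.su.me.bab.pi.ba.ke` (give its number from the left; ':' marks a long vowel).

5

Classical Latin: stress the penult if heavy (long vowel or closed), else the antepenult.
Weights: 5 pi L, 6 ba L, 7 ke L.
The penult (syllable 6, ba) is light, so stress falls on the antepenult (syllable 5, pi).
Stress on syllable 5: sko:.su.me.bab.ˈpi.ba.ke.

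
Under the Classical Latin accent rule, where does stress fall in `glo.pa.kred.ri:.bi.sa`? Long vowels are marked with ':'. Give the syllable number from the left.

4

Classical Latin: stress the penult if heavy (long vowel or closed), else the antepenult.
Weights: 4 ri: H, 5 bi L, 6 sa L.
The penult (syllable 5, bi) is light, so stress falls on the antepenult (syllable 4, ri:).
Stress on syllable 4: glo.pa.kred.ˈri:.bi.sa.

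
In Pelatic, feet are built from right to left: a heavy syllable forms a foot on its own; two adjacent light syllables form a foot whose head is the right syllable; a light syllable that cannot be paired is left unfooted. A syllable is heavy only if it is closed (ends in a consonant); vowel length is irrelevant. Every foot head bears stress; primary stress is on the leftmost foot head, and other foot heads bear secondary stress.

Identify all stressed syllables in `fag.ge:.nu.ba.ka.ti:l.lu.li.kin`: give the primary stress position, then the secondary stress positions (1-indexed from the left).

primary 1, secondary 3, 5, 6, 8, 9

Weights: 1 fag H, 2 ge: L, 3 nu L, 4 ba L, 5 ka L, 6 ti:l H, 7 lu L, 8 li L, 9 kin H.
Parse right to left (heavy = foot alone; LL = one foot; stranded L unfooted): (ˈfag) (ge:.ˈnu) (ba.ˈka) (ˈti:l) (lu.ˈli) (ˈkin).
Foot heads: 1, 3, 5, 6, 8, 9.
Primary stress on the leftmost head = syllable 1.
Secondary stress on 3, 5, 6, 8, 9: ˈfag.ge:.ˌnu.ba.ˌka.ˌti:l.lu.ˌli.ˌkin.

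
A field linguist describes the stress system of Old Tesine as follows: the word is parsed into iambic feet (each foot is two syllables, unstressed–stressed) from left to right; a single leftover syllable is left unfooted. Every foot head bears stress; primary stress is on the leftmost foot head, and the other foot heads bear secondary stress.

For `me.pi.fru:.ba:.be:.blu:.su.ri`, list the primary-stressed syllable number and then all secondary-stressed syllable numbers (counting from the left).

Parse left to right into iambic (σˈσ) feet: (me.ˈpi) (fru:.ˈba:) (be:.ˈblu:) (su.ˈri).
Foot heads (stressed positions): 2, 4, 6, 8.
End Rule Leftmost: primary stress on the leftmost head = syllable 2.
Secondary stress on 4, 6, 8: me.ˈpi.fru:.ˌba:.be:.ˌblu:.su.ˌri.

primary 2, secondary 4, 6, 8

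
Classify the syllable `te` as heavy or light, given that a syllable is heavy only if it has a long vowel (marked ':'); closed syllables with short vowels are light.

light

`te`: short vowel, open (no coda). Short vowel → light.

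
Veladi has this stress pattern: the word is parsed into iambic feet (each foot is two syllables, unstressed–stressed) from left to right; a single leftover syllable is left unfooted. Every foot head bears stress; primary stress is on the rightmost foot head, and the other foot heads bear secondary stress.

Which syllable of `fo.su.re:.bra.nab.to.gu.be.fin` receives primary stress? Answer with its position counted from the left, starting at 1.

8

Parse left to right into iambic (σˈσ) feet: (fo.ˈsu) (re:.ˈbra) (nab.ˈto) (gu.ˈbe) fin. Syllable 9 is left unfooted.
Foot heads (stressed positions): 2, 4, 6, 8.
End Rule Rightmost: primary stress on the rightmost head = syllable 8.
Primary stress: syllable 8 → fo.su.re:.bra.nab.to.gu.ˈbe.fin.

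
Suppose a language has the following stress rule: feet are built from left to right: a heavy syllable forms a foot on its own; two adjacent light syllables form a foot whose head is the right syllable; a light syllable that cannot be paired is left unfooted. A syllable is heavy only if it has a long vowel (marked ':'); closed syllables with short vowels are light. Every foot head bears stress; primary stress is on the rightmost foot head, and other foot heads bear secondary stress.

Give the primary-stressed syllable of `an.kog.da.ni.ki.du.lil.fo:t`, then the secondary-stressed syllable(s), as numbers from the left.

primary 8, secondary 2, 4, 6

Weights: 1 an L, 2 kog L, 3 da L, 4 ni L, 5 ki L, 6 du L, 7 lil L, 8 fo:t H.
Parse left to right (heavy = foot alone; LL = one foot; stranded L unfooted): (an.ˈkog) (da.ˈni) (ki.ˈdu) lil (ˈfo:t).
Foot heads: 2, 4, 6, 8.
Primary stress on the rightmost head = syllable 8.
Secondary stress on 2, 4, 6: an.ˌkog.da.ˌni.ki.ˌdu.lil.ˈfo:t.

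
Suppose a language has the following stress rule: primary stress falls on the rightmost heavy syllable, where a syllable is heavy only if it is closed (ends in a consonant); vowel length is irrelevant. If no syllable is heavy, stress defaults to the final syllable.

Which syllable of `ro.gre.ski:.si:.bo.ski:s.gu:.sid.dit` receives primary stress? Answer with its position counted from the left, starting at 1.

Weights: 1 ro L, 2 gre L, 3 ski: L, 4 si: L, 5 bo L, 6 ski:s H, 7 gu: L, 8 sid H, 9 dit H.
Heavy syllables in the domain: 6, 8, 9. The rightmost is syllable 9 (dit).
Primary stress: syllable 9 → ro.gre.ski:.si:.bo.ski:s.gu:.sid.ˈdit.

9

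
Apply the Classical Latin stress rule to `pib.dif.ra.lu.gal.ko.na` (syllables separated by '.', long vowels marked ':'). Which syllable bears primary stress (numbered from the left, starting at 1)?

Classical Latin: stress the penult if heavy (long vowel or closed), else the antepenult.
Weights: 5 gal H, 6 ko L, 7 na L.
The penult (syllable 6, ko) is light, so stress falls on the antepenult (syllable 5, gal).
Stress on syllable 5: pib.dif.ra.lu.ˈgal.ko.na.

5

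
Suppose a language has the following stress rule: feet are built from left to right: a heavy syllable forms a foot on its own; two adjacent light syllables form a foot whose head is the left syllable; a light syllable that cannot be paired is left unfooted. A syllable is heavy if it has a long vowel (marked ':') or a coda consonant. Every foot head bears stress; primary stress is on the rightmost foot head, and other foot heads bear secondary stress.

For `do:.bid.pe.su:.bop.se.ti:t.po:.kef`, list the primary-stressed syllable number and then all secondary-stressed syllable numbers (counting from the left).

primary 9, secondary 1, 2, 4, 5, 7, 8

Weights: 1 do: H, 2 bid H, 3 pe L, 4 su: H, 5 bop H, 6 se L, 7 ti:t H, 8 po: H, 9 kef H.
Parse left to right (heavy = foot alone; LL = one foot; stranded L unfooted): (ˈdo:) (ˈbid) pe (ˈsu:) (ˈbop) se (ˈti:t) (ˈpo:) (ˈkef).
Foot heads: 1, 2, 4, 5, 7, 8, 9.
Primary stress on the rightmost head = syllable 9.
Secondary stress on 1, 2, 4, 5, 7, 8: ˌdo:.ˌbid.pe.ˌsu:.ˌbop.se.ˌti:t.ˌpo:.ˈkef.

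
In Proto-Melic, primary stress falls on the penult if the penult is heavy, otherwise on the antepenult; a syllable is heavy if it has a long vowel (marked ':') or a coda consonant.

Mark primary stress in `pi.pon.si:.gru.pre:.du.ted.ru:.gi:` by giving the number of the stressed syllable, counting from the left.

8

Weights: 7 ted H, 8 ru: H, 9 gi: H.
The penult (syllable 8, ru:) is heavy, so it takes stress.
Primary stress: syllable 8 → pi.pon.si:.gru.pre:.du.ted.ˈru:.gi:.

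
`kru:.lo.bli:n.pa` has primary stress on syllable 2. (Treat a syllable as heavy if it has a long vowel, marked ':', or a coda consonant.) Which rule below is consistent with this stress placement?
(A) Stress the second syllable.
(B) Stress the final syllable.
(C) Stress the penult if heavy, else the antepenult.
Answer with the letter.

A

Rule A → syllable 2 ✓.
Rule B → syllable 4 (observed: 2).
Rule C → syllable 3 (observed: 2).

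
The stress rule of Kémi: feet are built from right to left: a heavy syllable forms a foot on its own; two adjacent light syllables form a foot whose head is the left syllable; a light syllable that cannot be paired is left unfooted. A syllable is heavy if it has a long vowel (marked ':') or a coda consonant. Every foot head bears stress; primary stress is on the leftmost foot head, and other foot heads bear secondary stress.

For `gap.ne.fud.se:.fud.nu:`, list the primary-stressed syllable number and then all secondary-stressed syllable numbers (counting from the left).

Weights: 1 gap H, 2 ne L, 3 fud H, 4 se: H, 5 fud H, 6 nu: H.
Parse right to left (heavy = foot alone; LL = one foot; stranded L unfooted): (ˈgap) ne (ˈfud) (ˈse:) (ˈfud) (ˈnu:).
Foot heads: 1, 3, 4, 5, 6.
Primary stress on the leftmost head = syllable 1.
Secondary stress on 3, 4, 5, 6: ˈgap.ne.ˌfud.ˌse:.ˌfud.ˌnu:.

primary 1, secondary 3, 4, 5, 6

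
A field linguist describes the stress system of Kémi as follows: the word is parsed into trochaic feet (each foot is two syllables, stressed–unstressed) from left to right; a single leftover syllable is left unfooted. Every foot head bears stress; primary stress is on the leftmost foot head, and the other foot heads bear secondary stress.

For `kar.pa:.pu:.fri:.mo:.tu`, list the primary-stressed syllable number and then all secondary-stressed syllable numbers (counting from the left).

primary 1, secondary 3, 5

Parse left to right into trochaic (ˈσσ) feet: (ˈkar.pa:) (ˈpu:.fri:) (ˈmo:.tu).
Foot heads (stressed positions): 1, 3, 5.
End Rule Leftmost: primary stress on the leftmost head = syllable 1.
Secondary stress on 3, 5: ˈkar.pa:.ˌpu:.fri:.ˌmo:.tu.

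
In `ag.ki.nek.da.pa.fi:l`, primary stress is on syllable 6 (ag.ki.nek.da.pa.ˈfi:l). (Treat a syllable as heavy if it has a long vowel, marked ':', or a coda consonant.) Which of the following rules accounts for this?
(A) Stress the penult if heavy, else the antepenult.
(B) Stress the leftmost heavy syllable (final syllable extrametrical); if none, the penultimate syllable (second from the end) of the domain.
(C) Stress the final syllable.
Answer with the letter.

Rule A → syllable 4 (observed: 6).
Rule B → syllable 1 (observed: 6).
Rule C → syllable 6 ✓.

C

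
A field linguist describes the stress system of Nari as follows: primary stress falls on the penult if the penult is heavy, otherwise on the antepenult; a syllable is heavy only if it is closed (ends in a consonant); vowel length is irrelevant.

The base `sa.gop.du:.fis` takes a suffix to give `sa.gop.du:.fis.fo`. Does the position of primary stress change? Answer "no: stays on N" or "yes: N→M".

yes: 2→4

Base `sa.gop.du:.fis` (4 syllables):
  Weights: 2 gop H, 3 du: L, 4 fis H.
  The penult (syllable 3, du:) is light, so stress falls on the antepenult (syllable 2, gop).
  → primary stress on syllable 2.
Suffixed `sa.gop.du:.fis.fo` (5 syllables):
  Weights: 3 du: L, 4 fis H, 5 fo L.
  The penult (syllable 4, fis) is heavy, so it takes stress.
  → primary stress on syllable 4.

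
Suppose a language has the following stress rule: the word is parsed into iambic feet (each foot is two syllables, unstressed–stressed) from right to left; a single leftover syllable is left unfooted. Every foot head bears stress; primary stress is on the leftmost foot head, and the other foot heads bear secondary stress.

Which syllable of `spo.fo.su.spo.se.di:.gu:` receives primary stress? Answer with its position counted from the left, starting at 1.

3

Parse right to left into iambic (σˈσ) feet: spo (fo.ˈsu) (spo.ˈse) (di:.ˈgu:). Syllable 1 is left unfooted.
Foot heads (stressed positions): 3, 5, 7.
End Rule Leftmost: primary stress on the leftmost head = syllable 3.
Primary stress: syllable 3 → spo.fo.ˈsu.spo.se.di:.gu:.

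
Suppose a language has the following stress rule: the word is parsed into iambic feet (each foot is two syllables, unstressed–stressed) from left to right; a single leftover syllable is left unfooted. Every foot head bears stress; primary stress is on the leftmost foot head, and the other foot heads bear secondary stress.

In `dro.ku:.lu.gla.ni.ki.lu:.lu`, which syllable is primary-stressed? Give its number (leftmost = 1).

2

Parse left to right into iambic (σˈσ) feet: (dro.ˈku:) (lu.ˈgla) (ni.ˈki) (lu:.ˈlu).
Foot heads (stressed positions): 2, 4, 6, 8.
End Rule Leftmost: primary stress on the leftmost head = syllable 2.
Primary stress: syllable 2 → dro.ˈku:.lu.gla.ni.ki.lu:.lu.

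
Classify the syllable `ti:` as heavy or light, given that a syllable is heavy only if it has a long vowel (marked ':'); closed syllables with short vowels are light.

heavy

`ti:`: long vowel, open (no coda). Long vowel → heavy.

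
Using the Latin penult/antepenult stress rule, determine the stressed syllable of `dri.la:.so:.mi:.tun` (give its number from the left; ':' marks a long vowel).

4

Classical Latin: stress the penult if heavy (long vowel or closed), else the antepenult.
Weights: 3 so: H, 4 mi: H, 5 tun H.
The penult (syllable 4, mi:) is heavy, so it takes stress.
Stress on syllable 4: dri.la:.so:.ˈmi:.tun.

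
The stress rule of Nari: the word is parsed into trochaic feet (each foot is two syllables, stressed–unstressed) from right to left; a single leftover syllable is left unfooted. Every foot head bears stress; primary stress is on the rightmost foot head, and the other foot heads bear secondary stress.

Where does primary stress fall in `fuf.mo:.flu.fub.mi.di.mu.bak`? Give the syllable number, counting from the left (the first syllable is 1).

Parse right to left into trochaic (ˈσσ) feet: (ˈfuf.mo:) (ˈflu.fub) (ˈmi.di) (ˈmu.bak).
Foot heads (stressed positions): 1, 3, 5, 7.
End Rule Rightmost: primary stress on the rightmost head = syllable 7.
Primary stress: syllable 7 → fuf.mo:.flu.fub.mi.di.ˈmu.bak.

7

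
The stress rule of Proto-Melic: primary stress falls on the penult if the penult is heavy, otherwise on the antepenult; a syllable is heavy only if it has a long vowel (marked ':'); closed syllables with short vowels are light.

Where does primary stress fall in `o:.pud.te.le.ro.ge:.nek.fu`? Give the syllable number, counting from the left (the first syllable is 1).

6

Weights: 6 ge: H, 7 nek L, 8 fu L.
The penult (syllable 7, nek) is light, so stress falls on the antepenult (syllable 6, ge:).
Primary stress: syllable 6 → o:.pud.te.le.ro.ˈge:.nek.fu.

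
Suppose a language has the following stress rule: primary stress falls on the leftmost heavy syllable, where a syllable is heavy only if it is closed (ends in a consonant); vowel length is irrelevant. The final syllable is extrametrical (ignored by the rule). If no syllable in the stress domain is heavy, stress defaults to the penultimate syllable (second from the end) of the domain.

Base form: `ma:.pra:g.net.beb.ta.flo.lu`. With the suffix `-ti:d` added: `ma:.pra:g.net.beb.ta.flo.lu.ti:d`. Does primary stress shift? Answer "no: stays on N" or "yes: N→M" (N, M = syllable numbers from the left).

no: stays on 2

Base `ma:.pra:g.net.beb.ta.flo.lu` (7 syllables):
  The final syllable (7, lu) is extrametrical; the stress domain is syllables 1–6.
  Weights: 1 ma: L, 2 pra:g H, 3 net H, 4 beb H, 5 ta L, 6 flo L.
  Heavy syllables in the domain: 2, 3, 4. The leftmost is syllable 2 (pra:g).
  → primary stress on syllable 2.
Suffixed `ma:.pra:g.net.beb.ta.flo.lu.ti:d` (8 syllables):
  The final syllable (8, ti:d) is extrametrical; the stress domain is syllables 1–7.
  Weights: 1 ma: L, 2 pra:g H, 3 net H, 4 beb H, 5 ta L, 6 flo L, 7 lu L.
  Heavy syllables in the domain: 2, 3, 4. The leftmost is syllable 2 (pra:g).
  → primary stress on syllable 2.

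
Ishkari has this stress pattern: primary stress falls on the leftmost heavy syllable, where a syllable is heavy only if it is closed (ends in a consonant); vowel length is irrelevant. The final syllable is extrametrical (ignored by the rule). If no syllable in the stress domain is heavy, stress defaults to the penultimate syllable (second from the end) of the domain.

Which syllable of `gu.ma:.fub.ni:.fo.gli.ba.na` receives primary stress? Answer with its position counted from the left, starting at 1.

3

The final syllable (8, na) is extrametrical; the stress domain is syllables 1–7.
Weights: 1 gu L, 2 ma: L, 3 fub H, 4 ni: L, 5 fo L, 6 gli L, 7 ba L.
Heavy syllables in the domain: 3. The leftmost is syllable 3 (fub).
Primary stress: syllable 3 → gu.ma:.ˈfub.ni:.fo.gli.ba.na.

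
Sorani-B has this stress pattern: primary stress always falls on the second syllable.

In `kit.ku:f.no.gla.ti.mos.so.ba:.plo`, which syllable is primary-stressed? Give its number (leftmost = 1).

The word has 9 syllables; the second syllable is syllable 2 (ku:f).
Primary stress: syllable 2 → kit.ˈku:f.no.gla.ti.mos.so.ba:.plo.

2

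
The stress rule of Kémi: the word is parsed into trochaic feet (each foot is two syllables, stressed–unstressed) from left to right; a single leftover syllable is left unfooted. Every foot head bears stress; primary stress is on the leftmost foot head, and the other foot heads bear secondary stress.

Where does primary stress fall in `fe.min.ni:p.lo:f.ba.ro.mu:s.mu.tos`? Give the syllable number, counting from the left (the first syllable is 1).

Parse left to right into trochaic (ˈσσ) feet: (ˈfe.min) (ˈni:p.lo:f) (ˈba.ro) (ˈmu:s.mu) tos. Syllable 9 is left unfooted.
Foot heads (stressed positions): 1, 3, 5, 7.
End Rule Leftmost: primary stress on the leftmost head = syllable 1.
Primary stress: syllable 1 → ˈfe.min.ni:p.lo:f.ba.ro.mu:s.mu.tos.

1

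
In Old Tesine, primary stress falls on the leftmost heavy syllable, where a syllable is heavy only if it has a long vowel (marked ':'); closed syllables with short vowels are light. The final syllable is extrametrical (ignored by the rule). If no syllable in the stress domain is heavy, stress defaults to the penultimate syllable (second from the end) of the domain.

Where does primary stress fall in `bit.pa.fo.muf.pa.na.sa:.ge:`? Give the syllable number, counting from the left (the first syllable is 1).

The final syllable (8, ge:) is extrametrical; the stress domain is syllables 1–7.
Weights: 1 bit L, 2 pa L, 3 fo L, 4 muf L, 5 pa L, 6 na L, 7 sa: H.
Heavy syllables in the domain: 7. The leftmost is syllable 7 (sa:).
Primary stress: syllable 7 → bit.pa.fo.muf.pa.na.ˈsa:.ge:.

7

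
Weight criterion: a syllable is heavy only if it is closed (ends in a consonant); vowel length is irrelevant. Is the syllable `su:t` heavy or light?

heavy

`su:t`: long vowel, closed (coda /t/). Closed (coda /t/) → heavy.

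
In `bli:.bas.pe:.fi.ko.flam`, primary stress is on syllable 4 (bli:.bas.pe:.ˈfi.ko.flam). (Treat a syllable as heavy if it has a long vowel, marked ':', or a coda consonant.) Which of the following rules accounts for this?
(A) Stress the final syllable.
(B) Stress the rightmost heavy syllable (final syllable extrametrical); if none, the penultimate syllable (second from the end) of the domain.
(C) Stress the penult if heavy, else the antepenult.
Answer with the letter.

Rule A → syllable 6 (observed: 4).
Rule B → syllable 3 (observed: 4).
Rule C → syllable 4 ✓.

C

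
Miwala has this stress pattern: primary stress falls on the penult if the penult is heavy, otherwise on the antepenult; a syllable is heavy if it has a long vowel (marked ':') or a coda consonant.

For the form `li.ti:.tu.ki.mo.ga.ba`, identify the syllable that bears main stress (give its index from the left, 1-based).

Weights: 5 mo L, 6 ga L, 7 ba L.
The penult (syllable 6, ga) is light, so stress falls on the antepenult (syllable 5, mo).
Primary stress: syllable 5 → li.ti:.tu.ki.ˈmo.ga.ba.

5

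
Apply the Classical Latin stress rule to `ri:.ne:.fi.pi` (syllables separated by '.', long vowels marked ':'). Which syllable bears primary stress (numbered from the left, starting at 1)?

2

Classical Latin: stress the penult if heavy (long vowel or closed), else the antepenult.
Weights: 2 ne: H, 3 fi L, 4 pi L.
The penult (syllable 3, fi) is light, so stress falls on the antepenult (syllable 2, ne:).
Stress on syllable 2: ri:.ˈne:.fi.pi.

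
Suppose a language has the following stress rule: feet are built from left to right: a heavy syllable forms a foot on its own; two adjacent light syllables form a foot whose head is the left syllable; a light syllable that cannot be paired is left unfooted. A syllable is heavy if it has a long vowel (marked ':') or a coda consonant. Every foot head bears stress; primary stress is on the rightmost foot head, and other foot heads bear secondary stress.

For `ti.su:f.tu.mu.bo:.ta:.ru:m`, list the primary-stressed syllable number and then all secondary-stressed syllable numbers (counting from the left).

Weights: 1 ti L, 2 su:f H, 3 tu L, 4 mu L, 5 bo: H, 6 ta: H, 7 ru:m H.
Parse left to right (heavy = foot alone; LL = one foot; stranded L unfooted): ti (ˈsu:f) (ˈtu.mu) (ˈbo:) (ˈta:) (ˈru:m).
Foot heads: 2, 3, 5, 6, 7.
Primary stress on the rightmost head = syllable 7.
Secondary stress on 2, 3, 5, 6: ti.ˌsu:f.ˌtu.mu.ˌbo:.ˌta:.ˈru:m.

primary 7, secondary 2, 3, 5, 6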